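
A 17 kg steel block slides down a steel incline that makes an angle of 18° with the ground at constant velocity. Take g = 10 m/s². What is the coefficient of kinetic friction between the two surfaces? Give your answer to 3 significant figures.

0.325

At constant velocity the net force along the incline is zero: mg sin 18° = μ mg cos 18°.
So μ = tan 18° = 0.3090 / 0.9511 = 0.3249.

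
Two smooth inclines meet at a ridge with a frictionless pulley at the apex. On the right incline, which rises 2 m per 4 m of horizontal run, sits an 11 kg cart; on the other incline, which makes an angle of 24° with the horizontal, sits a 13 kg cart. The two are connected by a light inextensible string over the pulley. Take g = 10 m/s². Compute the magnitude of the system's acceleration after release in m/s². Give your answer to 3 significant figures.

Resolve each weight along its own incline: the 11 kg mass has component 11 × 10 × sin 26.57° = 49.193 N down its slope, and the 13 kg mass has 13 × 10 × sin 24° = 52.876 N down its slope.
The 13 kg side's 52.876 N exceeds the other side's 49.193 N, so that mass slides down and the 11 kg mass slides up. Taking that direction as positive, Newton's second law for the whole system gives 52.876 − 49.193 = (11 + 13) a, so a = 3.683 / 24 = 0.1535 m/s².

0.153 m/s²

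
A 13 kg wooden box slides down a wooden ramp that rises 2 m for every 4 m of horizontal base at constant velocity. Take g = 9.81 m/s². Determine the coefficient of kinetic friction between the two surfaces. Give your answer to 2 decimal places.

At constant velocity the net force along the incline is zero: mg sin 26.57° = μ mg cos 26.57°.
So μ = tan 26.57° = 0.4472 / 0.8944 = 0.5000.

0.50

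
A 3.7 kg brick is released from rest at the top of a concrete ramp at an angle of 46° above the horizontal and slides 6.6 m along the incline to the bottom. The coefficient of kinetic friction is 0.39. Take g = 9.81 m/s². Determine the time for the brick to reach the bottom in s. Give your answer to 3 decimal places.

The weight component along the incline is mg sin 46° = 26.110 N and the normal force is N = mg cos 46° = 25.214 N.
Friction up the slope is f = μN = 0.39 × 25.214 = 9.833 N, so the net downslope force is 26.110 − 9.833 = 16.277 N and a = 16.277 / 3.7 = 4.3992 m/s².
Starting from rest, L = ½at², so t = √(2L/a) = √(2 × 6.6 / 4.3992) = 1.7322 s.

1.732 s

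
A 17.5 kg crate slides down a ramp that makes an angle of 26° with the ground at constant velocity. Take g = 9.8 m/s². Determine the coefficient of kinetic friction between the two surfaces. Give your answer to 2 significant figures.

At constant velocity the net force along the incline is zero: mg sin 26° = μ mg cos 26°.
So μ = tan 26° = 0.4384 / 0.8988 = 0.4878.

0.49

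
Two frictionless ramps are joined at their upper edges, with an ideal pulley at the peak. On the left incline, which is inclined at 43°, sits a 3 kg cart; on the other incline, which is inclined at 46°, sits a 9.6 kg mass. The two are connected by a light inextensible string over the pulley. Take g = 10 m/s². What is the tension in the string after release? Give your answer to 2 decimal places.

Resolve each weight along its own incline: the 3 kg mass has component 3 × 10 × sin 43° = 20.460 N down its slope, and the 9.6 kg mass has 9.6 × 10 × sin 46° = 69.057 N down its slope.
The 9.6 kg side's 69.057 N exceeds the other side's 20.460 N, so that mass slides down and the 3 kg mass slides up. Taking that direction as positive, Newton's second law for the whole system gives 69.057 − 20.460 = (3 + 9.6) a, so a = 48.597 / 12.6 = 3.8569 m/s².
For the 3 kg mass (up-slope positive): T − 20.460 = 3 × 3.8569, so T = 32.031 N.

32.03 N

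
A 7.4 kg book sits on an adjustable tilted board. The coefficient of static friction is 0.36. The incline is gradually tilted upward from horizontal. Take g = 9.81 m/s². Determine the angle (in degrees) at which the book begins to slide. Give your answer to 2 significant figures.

At the threshold of sliding, static friction is at its maximum μ_s N and exactly balances the weight component along the incline: mg sin θ = μ_s mg cos θ.
Hence tan θ = μ_s = 0.36, so θ = arctan(0.36) = 19.7989°.

20°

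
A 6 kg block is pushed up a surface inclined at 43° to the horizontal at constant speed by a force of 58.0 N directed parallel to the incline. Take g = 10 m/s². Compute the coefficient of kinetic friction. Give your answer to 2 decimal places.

At constant speed ΣF = 0 along the incline. The applied 58.0 N acts up the slope; the weight component mg sin 43° = 40.920 N and kinetic friction μN both act down the slope.
So 58.0 = 40.920 + μ × 43.881, giving μ = (58.0 − 40.920) / 43.881 = 0.3892.

0.39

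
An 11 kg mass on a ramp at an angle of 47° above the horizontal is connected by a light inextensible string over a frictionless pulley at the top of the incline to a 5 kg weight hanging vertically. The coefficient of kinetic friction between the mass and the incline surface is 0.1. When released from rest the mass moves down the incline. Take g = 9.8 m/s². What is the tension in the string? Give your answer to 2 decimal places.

56.03 N

For the mass on the incline: the weight component along the slope is m₁g sin 47° = 11 × 9.8 × 0.7314 = 78.845 N and the normal force is N = m₁g cos 47° = 73.519 N.
Kinetic friction opposes the mass's motion down the incline: f = μN = 0.1 × 73.519 = 7.352 N acting up the slope.
Newton's second law for the mass (down-slope positive): 78.845 − 7.352 − T = 11 a. For the hanging weight (upward positive): T − 5 × 9.8 = 5 a.
Adding the two equations eliminates T: 22.493 = 16 a, so a = 1.4058 m/s².
Then from the hanging weight's equation, T = 5 × (9.8 + 1.4058) = 56.029 N.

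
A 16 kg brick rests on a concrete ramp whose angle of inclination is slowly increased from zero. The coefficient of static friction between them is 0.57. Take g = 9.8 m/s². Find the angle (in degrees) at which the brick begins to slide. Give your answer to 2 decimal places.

29.68°

At the threshold of sliding, static friction is at its maximum μ_s N and exactly balances the weight component along the incline: mg sin θ = μ_s mg cos θ.
Hence tan θ = μ_s = 0.57, so θ = arctan(0.57) = 29.6831°.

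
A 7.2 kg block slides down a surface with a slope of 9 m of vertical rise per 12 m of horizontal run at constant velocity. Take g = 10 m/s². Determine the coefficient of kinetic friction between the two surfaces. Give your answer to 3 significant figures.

At constant velocity the net force along the incline is zero: mg sin 36.87° = μ mg cos 36.87°.
So μ = tan 36.87° = 0.6000 / 0.8000 = 0.7500.

0.750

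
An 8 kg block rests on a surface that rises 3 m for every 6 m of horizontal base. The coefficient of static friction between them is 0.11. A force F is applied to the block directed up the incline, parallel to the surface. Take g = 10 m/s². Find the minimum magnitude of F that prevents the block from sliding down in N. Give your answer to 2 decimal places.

The normal force is N = mg cos 26.57° = 71.554 N. With F at its minimum the block is on the verge of sliding down, so static friction is at its maximum μ_s N = 0.11 × 71.554 = 7.871 N and acts up the slope.
Equilibrium along the incline: F + μ_s N = mg sin 26.57°, so F = 35.777 − 7.871 = 27.906 N.

27.91 N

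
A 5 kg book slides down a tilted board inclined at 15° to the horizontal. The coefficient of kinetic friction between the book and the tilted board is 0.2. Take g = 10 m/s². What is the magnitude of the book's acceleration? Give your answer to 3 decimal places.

Resolving the weight along the incline: the component pulling the book down the slope is mg sin 15° = 5 × 10 × 0.2588 = 12.940 N, and the normal force is N = mg cos 15° = 5 × 10 × 0.9659 = 48.295 N.
Kinetic friction acts up the slope with magnitude f = μN = 0.2 × 48.295 = 9.659 N.
Net force along the incline is 12.940 − 9.659 = 3.281 N, so a = 3.281 / 5 = 0.6562 m/s².

0.656 m/s²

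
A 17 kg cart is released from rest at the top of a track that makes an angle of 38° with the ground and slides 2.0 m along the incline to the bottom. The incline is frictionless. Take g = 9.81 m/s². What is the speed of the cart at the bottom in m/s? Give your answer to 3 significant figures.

4.92 m/s

The weight component along the incline is mg sin 38° = 102.674 N and the normal force is N = mg cos 38° = 131.417 N.
With no friction, a = g sin 38° = 6.0396 m/s².
Starting from rest over a distance of 2.0 m, v² = 2aL = 2 × 6.0396 × 2.0 = 24.1584, so v = 4.9151 m/s.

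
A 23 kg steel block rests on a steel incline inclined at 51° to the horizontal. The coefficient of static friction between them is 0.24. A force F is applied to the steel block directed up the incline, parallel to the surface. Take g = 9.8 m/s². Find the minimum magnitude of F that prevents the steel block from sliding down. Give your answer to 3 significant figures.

141 N

The normal force is N = mg cos 51° = 141.849 N. With F at its minimum the steel block is on the verge of sliding down, so static friction is at its maximum μ_s N = 0.24 × 141.849 = 34.044 N and acts up the slope.
Equilibrium along the incline: F + μ_s N = mg sin 51°, so F = 175.169 − 34.044 = 141.125 N.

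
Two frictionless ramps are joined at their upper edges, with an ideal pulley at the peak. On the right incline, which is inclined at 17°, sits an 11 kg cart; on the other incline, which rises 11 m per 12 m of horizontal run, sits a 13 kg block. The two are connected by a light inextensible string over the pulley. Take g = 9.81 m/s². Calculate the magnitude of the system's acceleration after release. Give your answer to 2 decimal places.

Resolve each weight along its own incline: the 11 kg mass has component 11 × 9.81 × sin 17° = 31.550 N down its slope, and the 13 kg mass has 13 × 9.81 × sin 42.51° = 86.175 N down its slope.
The 13 kg side's 86.175 N exceeds the other side's 31.550 N, so that mass slides down and the 11 kg mass slides up. Taking that direction as positive, Newton's second law for the whole system gives 86.175 − 31.550 = (11 + 13) a, so a = 54.625 / 24 = 2.2760 m/s².

2.28 m/s²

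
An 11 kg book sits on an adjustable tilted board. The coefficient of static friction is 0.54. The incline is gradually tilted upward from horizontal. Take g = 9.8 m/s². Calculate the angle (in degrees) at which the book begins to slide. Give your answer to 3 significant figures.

28.4°

At the threshold of sliding, static friction is at its maximum μ_s N and exactly balances the weight component along the incline: mg sin θ = μ_s mg cos θ.
Hence tan θ = μ_s = 0.54, so θ = arctan(0.54) = 28.3690°.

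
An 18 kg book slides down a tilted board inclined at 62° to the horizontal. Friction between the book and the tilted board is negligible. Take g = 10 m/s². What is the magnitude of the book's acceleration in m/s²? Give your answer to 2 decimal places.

8.83 m/s²

Resolving the weight along the incline: the component pulling the book down the slope is mg sin 62° = 18 × 10 × 0.8829 = 158.922 N, and the normal force is N = mg cos 62° = 18 × 10 × 0.4695 = 84.510 N.
With no friction the net force along the incline is 158.922 N, so a = g sin 62° = 158.922 / 18 = 8.8290 m/s².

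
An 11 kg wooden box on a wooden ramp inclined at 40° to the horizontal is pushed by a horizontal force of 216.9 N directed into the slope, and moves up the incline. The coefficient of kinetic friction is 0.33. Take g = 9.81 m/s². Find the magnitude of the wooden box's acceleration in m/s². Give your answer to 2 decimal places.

The horizontal push has components F cos 40° = 216.9 × 0.7660 = 166.145 N up the incline and F sin 40° = 216.9 × 0.6428 = 139.423 N pressing into the surface.
The normal force is therefore N = mg cos 40° + F sin 40° = 82.659 + 139.423 = 222.082 N, and kinetic friction down the slope is μN = 0.33 × 222.082 = 73.287 N.
Along the incline: F cos 40° − mg sin 40° − μN = ma, so 166.145 − 69.365 − 73.287 = 11 a, giving a = 2.1357 m/s².

2.14 m/s²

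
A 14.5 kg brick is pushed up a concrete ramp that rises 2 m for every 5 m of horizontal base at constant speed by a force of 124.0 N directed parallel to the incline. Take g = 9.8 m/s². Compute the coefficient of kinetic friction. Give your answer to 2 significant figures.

At constant speed ΣF = 0 along the incline. The applied 124.0 N acts up the slope; the weight component mg sin 21.80° = 52.775 N and kinetic friction μN both act down the slope.
So 124.0 = 52.775 + μ × 131.937, giving μ = (124.0 − 52.775) / 131.937 = 0.5398.

0.54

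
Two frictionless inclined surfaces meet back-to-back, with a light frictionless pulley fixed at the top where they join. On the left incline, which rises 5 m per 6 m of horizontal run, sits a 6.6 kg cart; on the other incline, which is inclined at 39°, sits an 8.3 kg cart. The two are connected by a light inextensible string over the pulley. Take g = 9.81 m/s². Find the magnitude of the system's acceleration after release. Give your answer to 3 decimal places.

Resolve each weight along its own incline: the 6.6 kg mass has component 6.6 × 9.81 × sin 39.81° = 41.449 N down its slope, and the 8.3 kg mass has 8.3 × 9.81 × sin 39° = 51.241 N down its slope.
The 8.3 kg side's 51.241 N exceeds the other side's 41.449 N, so that mass slides down and the 6.6 kg mass slides up. Taking that direction as positive, Newton's second law for the whole system gives 51.241 − 41.449 = (6.6 + 8.3) a, so a = 9.792 / 14.9 = 0.6572 m/s².

0.657 m/s²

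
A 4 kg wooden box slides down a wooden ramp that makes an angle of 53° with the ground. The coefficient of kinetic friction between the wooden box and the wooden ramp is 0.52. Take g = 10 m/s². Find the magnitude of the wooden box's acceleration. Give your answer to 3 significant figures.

4.86 m/s²

Resolving the weight along the incline: the component pulling the wooden box down the slope is mg sin 53° = 4 × 10 × 0.7986 = 31.944 N, and the normal force is N = mg cos 53° = 4 × 10 × 0.6018 = 24.072 N.
Kinetic friction acts up the slope with magnitude f = μN = 0.52 × 24.072 = 12.517 N.
Net force along the incline is 31.944 − 12.517 = 19.427 N, so a = 19.427 / 4 = 4.8567 m/s².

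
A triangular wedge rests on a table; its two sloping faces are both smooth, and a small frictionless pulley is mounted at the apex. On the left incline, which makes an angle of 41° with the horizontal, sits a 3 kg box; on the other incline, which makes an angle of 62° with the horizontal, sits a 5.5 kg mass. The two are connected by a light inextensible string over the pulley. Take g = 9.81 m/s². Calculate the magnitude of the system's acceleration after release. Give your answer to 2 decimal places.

Resolve each weight along its own incline: the 3 kg mass has component 3 × 9.81 × sin 41° = 19.308 N down its slope, and the 5.5 kg mass has 5.5 × 9.81 × sin 62° = 47.639 N down its slope.
The 5.5 kg side's 47.639 N exceeds the other side's 19.308 N, so that mass slides down and the 3 kg mass slides up. Taking that direction as positive, Newton's second law for the whole system gives 47.639 − 19.308 = (3 + 5.5) a, so a = 28.331 / 8.5 = 3.3331 m/s².

3.33 m/s²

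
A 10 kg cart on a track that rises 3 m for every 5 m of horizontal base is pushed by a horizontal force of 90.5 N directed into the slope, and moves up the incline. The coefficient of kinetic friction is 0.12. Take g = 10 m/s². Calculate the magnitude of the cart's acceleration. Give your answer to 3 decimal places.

The horizontal push has components F cos 30.96° = 90.5 × 0.8575 = 77.604 N up the incline and F sin 30.96° = 90.5 × 0.5145 = 46.562 N pressing into the surface.
The normal force is therefore N = mg cos 30.96° + F sin 30.96° = 85.750 + 46.562 = 132.312 N, and kinetic friction down the slope is μN = 0.12 × 132.312 = 15.877 N.
Along the incline: F cos 30.96° − mg sin 30.96° − μN = ma, so 77.604 − 51.450 − 15.877 = 10 a, giving a = 1.0277 m/s².

1.028 m/s²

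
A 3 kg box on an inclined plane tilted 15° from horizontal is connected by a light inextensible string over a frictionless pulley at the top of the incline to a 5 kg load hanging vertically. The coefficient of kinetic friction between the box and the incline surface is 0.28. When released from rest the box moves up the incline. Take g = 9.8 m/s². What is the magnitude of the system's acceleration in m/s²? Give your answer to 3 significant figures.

For the box on the incline: the weight component along the slope is m₁g sin 15° = 3 × 9.8 × 0.2588 = 7.609 N and the normal force is N = m₁g cos 15° = 28.398 N.
Kinetic friction opposes the box's motion up the incline: f = μN = 0.28 × 28.398 = 7.951 N acting down the slope.
Newton's second law for the box (up-slope positive): T − 7.609 − 7.951 = 3 a. For the hanging load (downward positive): 5 × 9.8 − T = 5 a.
Adding the two equations eliminates T: 33.440 = 8 a, so a = 4.1800 m/s².

4.18 m/s²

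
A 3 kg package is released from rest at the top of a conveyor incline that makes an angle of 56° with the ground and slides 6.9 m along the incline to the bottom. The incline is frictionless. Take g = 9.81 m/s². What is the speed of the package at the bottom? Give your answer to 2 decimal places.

10.59 m/s

The weight component along the incline is mg sin 56° = 24.399 N and the normal force is N = mg cos 56° = 16.457 N.
With no friction, a = g sin 56° = 8.1329 m/s².
Starting from rest over a distance of 6.9 m, v² = 2aL = 2 × 8.1329 × 6.9 = 112.2340, so v = 10.5941 m/s.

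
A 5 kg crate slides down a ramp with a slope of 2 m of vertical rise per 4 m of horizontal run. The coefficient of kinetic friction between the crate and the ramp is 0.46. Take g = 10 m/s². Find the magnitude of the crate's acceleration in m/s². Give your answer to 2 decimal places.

Resolving the weight along the incline: the component pulling the crate down the slope is mg sin 26.57° = 5 × 10 × 0.4472 = 22.360 N, and the normal force is N = mg cos 26.57° = 5 × 10 × 0.8944 = 44.720 N.
Kinetic friction acts up the slope with magnitude f = μN = 0.46 × 44.720 = 20.571 N.
Net force along the incline is 22.360 − 20.571 = 1.789 N, so a = 1.789 / 5 = 0.3578 m/s².

0.36 m/s²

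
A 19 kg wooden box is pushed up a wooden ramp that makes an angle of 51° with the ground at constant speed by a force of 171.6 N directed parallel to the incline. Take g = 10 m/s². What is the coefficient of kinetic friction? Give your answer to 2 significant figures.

At constant speed ΣF = 0 along the incline. The applied 171.6 N acts up the slope; the weight component mg sin 51° = 147.658 N and kinetic friction μN both act down the slope.
So 171.6 = 147.658 + μ × 119.571, giving μ = (171.6 − 147.658) / 119.571 = 0.2002.

0.20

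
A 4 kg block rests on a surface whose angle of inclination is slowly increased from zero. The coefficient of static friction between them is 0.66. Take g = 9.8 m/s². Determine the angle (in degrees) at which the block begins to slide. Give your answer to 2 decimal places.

33.42°

At the threshold of sliding, static friction is at its maximum μ_s N and exactly balances the weight component along the incline: mg sin θ = μ_s mg cos θ.
Hence tan θ = μ_s = 0.66, so θ = arctan(0.66) = 33.4248°.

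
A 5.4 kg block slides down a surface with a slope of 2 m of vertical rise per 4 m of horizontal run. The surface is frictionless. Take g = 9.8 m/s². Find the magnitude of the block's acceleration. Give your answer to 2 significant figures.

Resolving the weight along the incline: the component pulling the block down the slope is mg sin 26.57° = 5.4 × 9.8 × 0.4472 = 23.666 N, and the normal force is N = mg cos 26.57° = 5.4 × 9.8 × 0.8944 = 47.332 N.
With no friction the net force along the incline is 23.666 N, so a = g sin 26.57° = 23.666 / 5.4 = 4.3826 m/s².

4.4 m/s²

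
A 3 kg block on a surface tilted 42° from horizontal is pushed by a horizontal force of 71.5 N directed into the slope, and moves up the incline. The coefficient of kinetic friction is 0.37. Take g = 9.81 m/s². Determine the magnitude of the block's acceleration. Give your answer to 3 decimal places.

The horizontal push has components F cos 42° = 71.5 × 0.7431 = 53.132 N up the incline and F sin 42° = 71.5 × 0.6691 = 47.841 N pressing into the surface.
The normal force is therefore N = mg cos 42° + F sin 42° = 21.869 + 47.841 = 69.710 N, and kinetic friction down the slope is μN = 0.37 × 69.710 = 25.793 N.
Along the incline: F cos 42° − mg sin 42° − μN = ma, so 53.132 − 19.692 − 25.793 = 3 a, giving a = 2.5490 m/s².

2.549 m/s²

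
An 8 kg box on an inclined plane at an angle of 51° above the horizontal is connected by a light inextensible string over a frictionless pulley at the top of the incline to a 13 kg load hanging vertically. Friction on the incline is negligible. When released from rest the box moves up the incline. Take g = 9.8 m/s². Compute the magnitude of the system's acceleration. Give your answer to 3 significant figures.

For the box on the incline: the weight component along the slope is m₁g sin 51° = 8 × 9.8 × 0.7771 = 60.925 N and the normal force is N = m₁g cos 51° = 49.339 N.
Newton's second law for the box (up-slope positive): T − 60.925 = 8 a. For the hanging load (downward positive): 13 × 9.8 − T = 13 a.
Adding the two equations eliminates T: 66.475 = 21 a, so a = 3.1655 m/s².

3.17 m/s²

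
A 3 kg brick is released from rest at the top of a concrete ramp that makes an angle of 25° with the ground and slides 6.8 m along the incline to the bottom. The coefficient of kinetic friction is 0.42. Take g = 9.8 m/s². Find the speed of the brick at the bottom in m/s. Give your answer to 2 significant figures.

The weight component along the incline is mg sin 25° = 12.425 N and the normal force is N = mg cos 25° = 26.645 N.
Friction up the slope is f = μN = 0.42 × 26.645 = 11.191 N, so the net downslope force is 12.425 − 11.191 = 1.234 N and a = 1.234 / 3 = 0.4113 m/s².
Starting from rest over a distance of 6.8 m, v² = 2aL = 2 × 0.4113 × 6.8 = 5.5937, so v = 2.3651 m/s.

2.4 m/s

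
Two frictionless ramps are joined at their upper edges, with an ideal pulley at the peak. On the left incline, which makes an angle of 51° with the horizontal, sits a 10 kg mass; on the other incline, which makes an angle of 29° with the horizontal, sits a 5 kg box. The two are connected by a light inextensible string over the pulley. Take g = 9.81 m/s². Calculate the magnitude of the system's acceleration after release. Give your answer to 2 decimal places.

3.50 m/s²

Resolve each weight along its own incline: the 10 kg mass has component 10 × 9.81 × sin 51° = 76.238 N down its slope, and the 5 kg mass has 5 × 9.81 × sin 29° = 23.780 N down its slope.
The 10 kg side's 76.238 N exceeds the other side's 23.780 N, so that mass slides down and the 5 kg mass slides up. Taking that direction as positive, Newton's second law for the whole system gives 76.238 − 23.780 = (10 + 5) a, so a = 52.458 / 15 = 3.4972 m/s².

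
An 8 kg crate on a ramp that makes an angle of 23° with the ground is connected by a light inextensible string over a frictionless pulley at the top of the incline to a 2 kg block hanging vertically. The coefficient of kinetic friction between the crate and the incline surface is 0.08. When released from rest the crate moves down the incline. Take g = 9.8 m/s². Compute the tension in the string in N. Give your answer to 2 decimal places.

For the crate on the incline: the weight component along the slope is m₁g sin 23° = 8 × 9.8 × 0.3907 = 30.631 N and the normal force is N = m₁g cos 23° = 72.168 N.
Kinetic friction opposes the crate's motion down the incline: f = μN = 0.08 × 72.168 = 5.773 N acting up the slope.
Newton's second law for the crate (down-slope positive): 30.631 − 5.773 − T = 8 a. For the hanging block (upward positive): T − 2 × 9.8 = 2 a.
Adding the two equations eliminates T: 5.258 = 10 a, so a = 0.5258 m/s².
Then from the hanging block's equation, T = 2 × (9.8 + 0.5258) = 20.652 N.

20.65 N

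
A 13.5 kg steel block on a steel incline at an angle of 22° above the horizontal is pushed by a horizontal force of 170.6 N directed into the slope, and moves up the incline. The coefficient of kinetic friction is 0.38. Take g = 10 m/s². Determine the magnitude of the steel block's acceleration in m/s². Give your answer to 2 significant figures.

The horizontal push has components F cos 22° = 170.6 × 0.9272 = 158.180 N up the incline and F sin 22° = 170.6 × 0.3746 = 63.907 N pressing into the surface.
The normal force is therefore N = mg cos 22° + F sin 22° = 125.172 + 63.907 = 189.079 N, and kinetic friction down the slope is μN = 0.38 × 189.079 = 71.850 N.
Along the incline: F cos 22° − mg sin 22° − μN = ma, so 158.180 − 50.571 − 71.850 = 13.5 a, giving a = 2.6488 m/s².

2.6 m/s²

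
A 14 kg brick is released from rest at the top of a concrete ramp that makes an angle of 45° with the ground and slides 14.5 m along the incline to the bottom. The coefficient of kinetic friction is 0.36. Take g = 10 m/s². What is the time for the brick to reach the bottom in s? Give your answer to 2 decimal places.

2.53 s

The weight component along the incline is mg sin 45° = 98.995 N and the normal force is N = mg cos 45° = 98.995 N.
Friction up the slope is f = μN = 0.36 × 98.995 = 35.638 N, so the net downslope force is 98.995 − 35.638 = 63.357 N and a = 63.357 / 14 = 4.5255 m/s².
Starting from rest, L = ½at², so t = √(2L/a) = √(2 × 14.5 / 4.5255) = 2.5314 s.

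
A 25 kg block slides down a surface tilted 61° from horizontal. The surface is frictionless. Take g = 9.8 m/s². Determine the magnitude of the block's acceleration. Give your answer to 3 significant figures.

Resolving the weight along the incline: the component pulling the block down the slope is mg sin 61° = 25 × 9.8 × 0.8746 = 214.277 N, and the normal force is N = mg cos 61° = 25 × 9.8 × 0.4848 = 118.776 N.
With no friction the net force along the incline is 214.277 N, so a = g sin 61° = 214.277 / 25 = 8.5711 m/s².

8.57 m/s²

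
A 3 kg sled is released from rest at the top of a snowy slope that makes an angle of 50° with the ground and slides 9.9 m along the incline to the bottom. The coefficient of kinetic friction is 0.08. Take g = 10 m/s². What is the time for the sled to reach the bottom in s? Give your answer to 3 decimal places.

The weight component along the incline is mg sin 50° = 22.981 N and the normal force is N = mg cos 50° = 19.284 N.
Friction up the slope is f = μN = 0.08 × 19.284 = 1.543 N, so the net downslope force is 22.981 − 1.543 = 21.438 N and a = 21.438 / 3 = 7.1460 m/s².
Starting from rest, L = ½at², so t = √(2L/a) = √(2 × 9.9 / 7.1460) = 1.6646 s.

1.665 s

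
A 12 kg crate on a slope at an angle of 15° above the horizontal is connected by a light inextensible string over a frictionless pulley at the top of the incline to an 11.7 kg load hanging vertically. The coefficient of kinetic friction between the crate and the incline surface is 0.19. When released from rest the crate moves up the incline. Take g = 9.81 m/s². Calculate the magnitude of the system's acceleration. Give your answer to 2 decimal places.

2.65 m/s²

For the crate on the incline: the weight component along the slope is m₁g sin 15° = 12 × 9.81 × 0.2588 = 30.466 N and the normal force is N = m₁g cos 15° = 113.709 N.
Kinetic friction opposes the crate's motion up the incline: f = μN = 0.19 × 113.709 = 21.605 N acting down the slope.
Newton's second law for the crate (up-slope positive): T − 30.466 − 21.605 = 12 a. For the hanging load (downward positive): 11.7 × 9.81 − T = 11.7 a.
Adding the two equations eliminates T: 62.706 = 23.7 a, so a = 2.6458 m/s².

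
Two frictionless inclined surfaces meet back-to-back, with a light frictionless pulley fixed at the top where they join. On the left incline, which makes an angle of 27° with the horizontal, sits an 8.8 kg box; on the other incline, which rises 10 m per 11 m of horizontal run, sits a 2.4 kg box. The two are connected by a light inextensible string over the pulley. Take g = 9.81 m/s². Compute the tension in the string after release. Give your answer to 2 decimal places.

20.84 N

Resolve each weight along its own incline: the 8.8 kg mass has component 8.8 × 9.81 × sin 27° = 39.192 N down its slope, and the 2.4 kg mass has 2.4 × 9.81 × sin 42.27° = 15.837 N down its slope.
The 8.8 kg side's 39.192 N exceeds the other side's 15.837 N, so that mass slides down and the 2.4 kg mass slides up. Taking that direction as positive, Newton's second law for the whole system gives 39.192 − 15.837 = (8.8 + 2.4) a, so a = 23.355 / 11.2 = 2.0853 m/s².
For the 2.4 kg mass (up-slope positive): T − 15.837 = 2.4 × 2.0853, so T = 20.842 N.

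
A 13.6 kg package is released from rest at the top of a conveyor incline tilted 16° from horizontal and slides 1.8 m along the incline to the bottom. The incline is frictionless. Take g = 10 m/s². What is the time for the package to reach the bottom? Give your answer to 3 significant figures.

The weight component along the incline is mg sin 16° = 37.487 N and the normal force is N = mg cos 16° = 130.732 N.
With no friction, a = g sin 16° = 2.7564 m/s².
Starting from rest, L = ½at², so t = √(2L/a) = √(2 × 1.8 / 2.7564) = 1.1428 s.

1.14 s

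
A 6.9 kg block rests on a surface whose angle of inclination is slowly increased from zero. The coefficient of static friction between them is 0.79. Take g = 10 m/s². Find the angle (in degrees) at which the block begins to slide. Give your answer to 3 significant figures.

At the threshold of sliding, static friction is at its maximum μ_s N and exactly balances the weight component along the incline: mg sin θ = μ_s mg cos θ.
Hence tan θ = μ_s = 0.79, so θ = arctan(0.79) = 38.3087°.

38.3°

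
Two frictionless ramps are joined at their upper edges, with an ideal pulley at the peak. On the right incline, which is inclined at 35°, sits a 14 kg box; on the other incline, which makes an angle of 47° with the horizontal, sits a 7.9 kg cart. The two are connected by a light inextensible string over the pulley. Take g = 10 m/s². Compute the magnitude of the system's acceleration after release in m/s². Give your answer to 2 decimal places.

1.03 m/s²

Resolve each weight along its own incline: the 14 kg mass has component 14 × 10 × sin 35° = 80.301 N down its slope, and the 7.9 kg mass has 7.9 × 10 × sin 47° = 57.777 N down its slope.
The 14 kg side's 80.301 N exceeds the other side's 57.777 N, so that mass slides down and the 7.9 kg mass slides up. Taking that direction as positive, Newton's second law for the whole system gives 80.301 − 57.777 = (14 + 7.9) a, so a = 22.524 / 21.9 = 1.0285 m/s².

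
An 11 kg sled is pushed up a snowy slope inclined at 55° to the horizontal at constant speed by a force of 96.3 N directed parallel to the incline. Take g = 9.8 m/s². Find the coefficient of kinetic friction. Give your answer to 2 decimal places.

0.13

At constant speed ΣF = 0 along the incline. The applied 96.3 N acts up the slope; the weight component mg sin 55° = 88.305 N and kinetic friction μN both act down the slope.
So 96.3 = 88.305 + μ × 61.832, giving μ = (96.3 − 88.305) / 61.832 = 0.1293.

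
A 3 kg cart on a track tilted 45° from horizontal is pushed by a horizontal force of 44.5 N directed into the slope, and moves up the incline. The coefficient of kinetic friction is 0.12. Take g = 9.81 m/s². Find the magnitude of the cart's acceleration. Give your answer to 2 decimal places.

1.46 m/s²

The horizontal push has components F cos 45° = 44.5 × 0.7071 = 31.466 N up the incline and F sin 45° = 44.5 × 0.7071 = 31.466 N pressing into the surface.
The normal force is therefore N = mg cos 45° + F sin 45° = 20.810 + 31.466 = 52.276 N, and kinetic friction down the slope is μN = 0.12 × 52.276 = 6.273 N.
Along the incline: F cos 45° − mg sin 45° − μN = ma, so 31.466 − 20.810 − 6.273 = 3 a, giving a = 1.4610 m/s².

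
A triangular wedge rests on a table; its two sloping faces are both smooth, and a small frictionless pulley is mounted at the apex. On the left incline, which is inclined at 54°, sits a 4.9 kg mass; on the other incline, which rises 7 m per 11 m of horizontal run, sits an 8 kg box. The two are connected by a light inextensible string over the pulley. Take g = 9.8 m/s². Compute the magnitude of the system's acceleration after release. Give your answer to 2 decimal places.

0.25 m/s²

Resolve each weight along its own incline: the 4.9 kg mass has component 4.9 × 9.8 × sin 54° = 38.849 N down its slope, and the 8 kg mass has 8 × 9.8 × sin 32.47° = 42.091 N down its slope.
The 8 kg side's 42.091 N exceeds the other side's 38.849 N, so that mass slides down and the 4.9 kg mass slides up. Taking that direction as positive, Newton's second law for the whole system gives 42.091 − 38.849 = (4.9 + 8) a, so a = 3.242 / 12.9 = 0.2513 m/s².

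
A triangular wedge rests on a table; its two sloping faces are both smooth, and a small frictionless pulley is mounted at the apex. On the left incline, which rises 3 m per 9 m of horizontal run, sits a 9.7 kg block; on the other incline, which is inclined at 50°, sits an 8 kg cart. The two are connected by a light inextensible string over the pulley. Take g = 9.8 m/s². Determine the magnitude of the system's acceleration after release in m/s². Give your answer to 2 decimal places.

Resolve each weight along its own incline: the 9.7 kg mass has component 9.7 × 9.8 × sin 18.43° = 30.061 N down its slope, and the 8 kg mass has 8 × 9.8 × sin 50° = 60.058 N down its slope.
The 8 kg side's 60.058 N exceeds the other side's 30.061 N, so that mass slides down and the 9.7 kg mass slides up. Taking that direction as positive, Newton's second law for the whole system gives 60.058 − 30.061 = (9.7 + 8) a, so a = 29.997 / 17.7 = 1.6947 m/s².

1.69 m/s²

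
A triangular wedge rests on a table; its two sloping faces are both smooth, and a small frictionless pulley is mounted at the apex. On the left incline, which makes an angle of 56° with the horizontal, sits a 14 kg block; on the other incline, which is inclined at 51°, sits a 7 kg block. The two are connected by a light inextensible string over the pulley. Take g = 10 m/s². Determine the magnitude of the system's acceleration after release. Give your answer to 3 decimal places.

Resolve each weight along its own incline: the 14 kg mass has component 14 × 10 × sin 56° = 116.065 N down its slope, and the 7 kg mass has 7 × 10 × sin 51° = 54.400 N down its slope.
The 14 kg side's 116.065 N exceeds the other side's 54.400 N, so that mass slides down and the 7 kg mass slides up. Taking that direction as positive, Newton's second law for the whole system gives 116.065 − 54.400 = (14 + 7) a, so a = 61.665 / 21 = 2.9364 m/s².

2.936 m/s²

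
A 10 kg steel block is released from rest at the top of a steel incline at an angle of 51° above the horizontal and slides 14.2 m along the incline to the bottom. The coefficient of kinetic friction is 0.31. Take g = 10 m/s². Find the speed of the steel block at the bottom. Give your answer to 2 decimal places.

The weight component along the incline is mg sin 51° = 77.715 N and the normal force is N = mg cos 51° = 62.932 N.
Friction up the slope is f = μN = 0.31 × 62.932 = 19.509 N, so the net downslope force is 77.715 − 19.509 = 58.206 N and a = 58.206 / 10 = 5.8206 m/s².
Starting from rest over a distance of 14.2 m, v² = 2aL = 2 × 5.8206 × 14.2 = 165.3050, so v = 12.8571 m/s.

12.86 m/s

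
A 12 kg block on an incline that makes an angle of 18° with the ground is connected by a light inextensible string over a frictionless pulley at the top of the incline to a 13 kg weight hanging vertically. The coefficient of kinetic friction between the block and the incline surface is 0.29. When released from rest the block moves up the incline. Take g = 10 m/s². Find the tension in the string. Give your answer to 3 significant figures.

98.9 N

For the block on the incline: the weight component along the slope is m₁g sin 18° = 12 × 10 × 0.3090 = 37.080 N and the normal force is N = m₁g cos 18° = 114.127 N.
Kinetic friction opposes the block's motion up the incline: f = μN = 0.29 × 114.127 = 33.097 N acting down the slope.
Newton's second law for the block (up-slope positive): T − 37.080 − 33.097 = 12 a. For the hanging weight (downward positive): 13 × 10 − T = 13 a.
Adding the two equations eliminates T: 59.823 = 25 a, so a = 2.3929 m/s².
Then from the hanging weight's equation, T = 13 × (10 − 2.3929) = 98.892 N.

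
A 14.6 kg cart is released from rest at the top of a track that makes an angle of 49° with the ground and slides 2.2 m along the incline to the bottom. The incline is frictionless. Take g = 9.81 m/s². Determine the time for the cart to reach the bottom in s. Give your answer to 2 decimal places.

0.77 s

The weight component along the incline is mg sin 49° = 108.094 N and the normal force is N = mg cos 49° = 93.965 N.
With no friction, a = g sin 49° = 7.4037 m/s².
Starting from rest, L = ½at², so t = √(2L/a) = √(2 × 2.2 / 7.4037) = 0.7709 s.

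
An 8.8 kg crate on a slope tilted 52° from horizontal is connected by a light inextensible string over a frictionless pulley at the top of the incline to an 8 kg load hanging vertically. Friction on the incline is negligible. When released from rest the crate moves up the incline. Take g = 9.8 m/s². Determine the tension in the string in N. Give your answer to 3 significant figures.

73.4 N

For the crate on the incline: the weight component along the slope is m₁g sin 52° = 8.8 × 9.8 × 0.7880 = 67.957 N and the normal force is N = m₁g cos 52° = 53.095 N.
Newton's second law for the crate (up-slope positive): T − 67.957 = 8.8 a. For the hanging load (downward positive): 8 × 9.8 − T = 8 a.
Adding the two equations eliminates T: 10.443 = 16.8 a, so a = 0.6216 m/s².
Then from the hanging load's equation, T = 8 × (9.8 − 0.6216) = 73.427 N.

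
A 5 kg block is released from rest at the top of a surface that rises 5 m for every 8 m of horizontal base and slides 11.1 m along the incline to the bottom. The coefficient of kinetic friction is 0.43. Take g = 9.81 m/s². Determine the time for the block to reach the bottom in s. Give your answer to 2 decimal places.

3.70 s

The weight component along the incline is mg sin 32.01° = 25.996 N and the normal force is N = mg cos 32.01° = 41.594 N.
Friction up the slope is f = μN = 0.43 × 41.594 = 17.885 N, so the net downslope force is 25.996 − 17.885 = 8.111 N and a = 8.111 / 5 = 1.6222 m/s².
Starting from rest, L = ½at², so t = √(2L/a) = √(2 × 11.1 / 1.6222) = 3.6993 s.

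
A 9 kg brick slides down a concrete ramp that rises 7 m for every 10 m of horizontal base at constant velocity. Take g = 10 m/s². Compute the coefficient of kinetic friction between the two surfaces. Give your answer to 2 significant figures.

At constant velocity the net force along the incline is zero: mg sin 34.99° = μ mg cos 34.99°.
So μ = tan 34.99° = 0.5735 / 0.8192 = 0.7001.

0.70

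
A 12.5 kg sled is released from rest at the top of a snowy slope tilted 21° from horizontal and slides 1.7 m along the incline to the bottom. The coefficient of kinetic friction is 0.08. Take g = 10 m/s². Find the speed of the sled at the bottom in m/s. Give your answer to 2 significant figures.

The weight component along the incline is mg sin 21° = 44.796 N and the normal force is N = mg cos 21° = 116.698 N.
Friction up the slope is f = μN = 0.08 × 116.698 = 9.336 N, so the net downslope force is 44.796 − 9.336 = 35.460 N and a = 35.460 / 12.5 = 2.8368 m/s².
Starting from rest over a distance of 1.7 m, v² = 2aL = 2 × 2.8368 × 1.7 = 9.6451, so v = 3.1057 m/s.

3.1 m/s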